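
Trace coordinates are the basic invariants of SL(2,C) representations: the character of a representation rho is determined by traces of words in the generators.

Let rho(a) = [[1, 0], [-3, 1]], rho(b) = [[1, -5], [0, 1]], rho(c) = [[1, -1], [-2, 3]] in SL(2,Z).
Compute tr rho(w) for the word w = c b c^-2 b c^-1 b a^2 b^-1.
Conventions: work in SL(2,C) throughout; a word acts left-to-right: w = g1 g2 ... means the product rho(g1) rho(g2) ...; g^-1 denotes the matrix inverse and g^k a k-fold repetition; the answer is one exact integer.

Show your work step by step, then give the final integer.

rho(c) = [[1, -1], [-2, 3]]
... * rho(b) = [[1, -5], [0, 1]]  ->  [[1, -6], [-2, 13]]
... * rho(c^-1) = [[3, 1], [2, 1]]  ->  [[-9, -5], [20, 11]]
... * rho(c^-1) = [[3, 1], [2, 1]]  ->  [[-37, -14], [82, 31]]
... * rho(b) = [[1, -5], [0, 1]]  ->  [[-37, 171], [82, -379]]
... * rho(c^-1) = [[3, 1], [2, 1]]  ->  [[231, 134], [-512, -297]]
... * rho(b) = [[1, -5], [0, 1]]  ->  [[231, -1021], [-512, 2263]]
... * rho(a) = [[1, 0], [-3, 1]]  ->  [[3294, -1021], [-7301, 2263]]
... * rho(a) = [[1, 0], [-3, 1]]  ->  [[6357, -1021], [-14090, 2263]]
... * rho(b^-1) = [[1, 5], [0, 1]]  ->  [[6357, 30764], [-14090, -68187]]
tr = 6357 + -68187 = -61830

-61830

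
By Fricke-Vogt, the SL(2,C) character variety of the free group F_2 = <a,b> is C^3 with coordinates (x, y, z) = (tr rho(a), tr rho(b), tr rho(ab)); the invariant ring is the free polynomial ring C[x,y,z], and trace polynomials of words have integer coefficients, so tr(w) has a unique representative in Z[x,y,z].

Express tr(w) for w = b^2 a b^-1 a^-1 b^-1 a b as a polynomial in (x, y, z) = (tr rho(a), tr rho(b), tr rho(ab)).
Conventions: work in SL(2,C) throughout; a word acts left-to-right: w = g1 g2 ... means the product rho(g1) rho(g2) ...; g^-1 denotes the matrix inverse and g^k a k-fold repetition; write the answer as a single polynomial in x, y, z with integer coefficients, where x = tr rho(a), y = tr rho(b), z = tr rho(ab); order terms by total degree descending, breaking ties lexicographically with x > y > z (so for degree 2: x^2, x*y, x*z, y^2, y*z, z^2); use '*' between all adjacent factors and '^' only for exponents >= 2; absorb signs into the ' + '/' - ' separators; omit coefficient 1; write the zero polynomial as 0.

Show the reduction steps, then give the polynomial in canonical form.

x*y^3*z^2 - 2*x^2*y^2*z - y^4*z - y^2*z^3 + x^3*y + x*y^3 + x^2*z + 5*y^2*z + z^3 - 4*x*y - 3*z

trace(a b^2) = trace(b)*trace(a b) - trace(a) = y*z - x
trace(a^2 b) = trace(a)*trace(b a) - trace(b) = x*z - y
trace(a^2) = trace(a)*trace(a) - trace(1) = x^2 - 2
trace(b a^2 b) = trace(b)*trace(a^2 b) - trace(a^2) = x*y*z - x^2 - y^2 + 2
trace(a b^3 a) = trace(b)*trace(b a^2 b) - trace(b a^2) = x*y^2*z - x^2*y - y^3 - x*z + 3*y
trace(a b a b) = trace(b a)*trace(b a) - trace(1) = z^2 - 2
trace(a b a b^2) = trace(b)*trace(a b a b) - trace(a b a) = y*z^2 - x*z - y
next, trace(b^3 a b a) = trace(b)*trace(a b a b^2) - trace(a b a b) = y^2*z^2 - x*y*z - y^2 - z^2 + 2
trace(b^2 a b) = trace(b)*trace(b a b) - trace(b a) = y^2*z - x*y - z
trace(b^3 a b) = trace(b)*trace(b^2 a b) - trace(b^2 a) = y^3*z - x*y^2 - 2*y*z + x
trace(a b^3 a b a) = trace(a)*trace(b^3 a b a) - trace(b^3 a b) = x*y^2*z^2 - x^2*y*z - y^3*z - x*z^2 + 2*y*z + x
next, trace(a b a b a b) = trace(b a b a)*trace(b a) - trace(a b) = z^3 - 3*z
trace(a b a b a) = trace(a)*trace(b a b a) - trace(b a b) = x*z^2 - y*z - x
trace(b a b a b a b) = trace(b)*trace(a b a b a b) - trace(a b a b a) = y*z^3 - x*z^2 - 2*y*z + x
trace(a b^3 a b a b) = trace(b)*trace(b a b a b a b) - trace(b a b a b a) = y^2*z^3 - x*y*z^2 - 2*y^2*z - z^3 + x*y + 3*z
next, trace(b^-1 a b^3 a b a) = trace(a b^3 a b a)*trace(b) - trace(a b^3 a b a b) = x*y^3*z^2 - x^2*y^2*z - y^4*z - y^2*z^3 + 4*y^2*z + z^3 - 3*z
next, trace(a^-1 b^-1 a b^3 a b) = trace(b^-1 a b^3 a b)*trace(a) - trace(b^-1 a b^3 a b a) = -x*y^3*z^2 + 2*x^2*y^2*z + y^4*z + y^2*z^3 - x^3*y - x*y^3 - x^2*z - 4*y^2*z - z^3 + 3*x*y + 3*z
and trace(b^2 a b^-1 a^-1 b^-1 a b) = trace(a^-1 b^-1 a b^3 a)*trace(b) - trace(a^-1 b^-1 a b^3 a b) = x*y^3*z^2 - 2*x^2*y^2*z - y^4*z - y^2*z^3 + x^3*y + x*y^3 + x^2*z + 5*y^2*z + z^3 - 4*x*y - 3*z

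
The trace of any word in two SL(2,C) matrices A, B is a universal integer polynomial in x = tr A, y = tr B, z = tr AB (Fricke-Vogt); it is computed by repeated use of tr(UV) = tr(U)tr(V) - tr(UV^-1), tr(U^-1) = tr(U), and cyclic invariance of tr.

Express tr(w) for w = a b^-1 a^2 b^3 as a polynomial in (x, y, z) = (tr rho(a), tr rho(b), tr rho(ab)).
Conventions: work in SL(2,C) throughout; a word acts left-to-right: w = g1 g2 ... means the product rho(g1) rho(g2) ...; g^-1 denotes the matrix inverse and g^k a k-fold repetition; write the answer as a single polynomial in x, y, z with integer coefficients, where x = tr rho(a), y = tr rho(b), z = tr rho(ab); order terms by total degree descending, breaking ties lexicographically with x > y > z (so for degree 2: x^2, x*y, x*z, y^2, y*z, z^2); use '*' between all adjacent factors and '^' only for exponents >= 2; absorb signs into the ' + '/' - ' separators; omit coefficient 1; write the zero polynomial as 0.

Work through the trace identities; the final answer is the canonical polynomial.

x^2*y^3*z - x^3*y^2 - x*y^4 - x*y^2*z^2 + 4*x*y^2 + x*z^2 - y*z - x

tr(b^2 a) = tr(b) * tr(a b) - tr(a) = y*z - x
tr(b^2) = tr(b) * tr(b) - tr(1) = y^2 - 2
use: tr(a^2 b^2) = tr(a) * tr(b^2 a) - tr(b^2) = x*y*z - x^2 - y^2 + 2
tr(a^2 b) = tr(a) * tr(b a) - tr(b) = x*z - y
tr(a b^3 a) = tr(b) * tr(a^2 b^2) - tr(a^2 b) = x*y^2*z - x^2*y - y^3 - x*z + 3*y
use: tr(a b^3) = tr(b) * tr(a b^2) - tr(a b) = y^2*z - x*y - z
use: tr(a^2 b^3 a) = tr(a) * tr(a b^3 a) - tr(a b^3) = x^2*y^2*z - x^3*y - x*y^3 - x^2*z - y^2*z + 4*x*y + z
tr(a b a b) = tr(b a) * tr(b a) - tr(1)   [split at repeated b] = z^2 - 2
apply: tr(b^2 a b a) = tr(b) * tr(a b a b) - tr(a b a) = y*z^2 - x*z - y
tr(a b a^2 b^2) = tr(a) * tr(b^2 a b a) - tr(b^2 a b) = x*y*z^2 - x^2*z - y^2*z + z
tr(a b a^2 b) = tr(a) * tr(b a b a) - tr(b a b) = x*z^2 - y*z - x
use: tr(a^2 b^3 a b) = tr(b) * tr(a b a^2 b^2) - tr(a b a^2 b) = x*y^2*z^2 - x^2*y*z - y^3*z - x*z^2 + 2*y*z + x
tr(a b^-1 a^2 b^3) = tr(a^2 b^3 a) * tr(b) - tr(a^2 b^3 a b) = x^2*y^3*z - x^3*y^2 - x*y^4 - x*y^2*z^2 + 4*x*y^2 + x*z^2 - y*z - x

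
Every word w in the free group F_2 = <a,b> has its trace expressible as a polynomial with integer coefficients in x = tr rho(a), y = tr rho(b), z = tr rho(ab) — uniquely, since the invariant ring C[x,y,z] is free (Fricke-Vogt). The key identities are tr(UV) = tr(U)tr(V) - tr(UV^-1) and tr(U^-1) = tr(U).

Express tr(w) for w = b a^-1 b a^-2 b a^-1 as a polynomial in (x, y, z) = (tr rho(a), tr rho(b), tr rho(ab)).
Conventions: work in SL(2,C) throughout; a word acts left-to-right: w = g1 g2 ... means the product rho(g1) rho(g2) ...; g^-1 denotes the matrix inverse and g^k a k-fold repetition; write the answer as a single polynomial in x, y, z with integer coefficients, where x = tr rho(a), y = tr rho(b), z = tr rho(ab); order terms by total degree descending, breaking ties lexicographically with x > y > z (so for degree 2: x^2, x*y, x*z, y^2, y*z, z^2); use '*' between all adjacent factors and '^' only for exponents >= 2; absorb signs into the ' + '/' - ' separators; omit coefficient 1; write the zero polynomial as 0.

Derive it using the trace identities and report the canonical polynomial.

apply: trace(b^2) = trace(b) * trace(b) - trace(1)   [square of b] = y^2 - 2
trace(b^3) = trace(b) * trace(b^2) - trace(b)   [square of b] = y^3 - 3*y
apply: trace(a b^2) = trace(b) * trace(a b) - trace(a)   [square of b] = y*z - x
use: trace(b^3 a) = trace(b) * trace(a b^2) - trace(a b)   [square of b] = y^2*z - x*y - z
trace(b a^-1 b^2) = trace(b^3) * trace(a) - trace(b^3 a)   [inverse elimination on a] = x*y^3 - y^2*z - 2*x*y + z
use: trace(a b a b) = trace(a b) * trace(a b) - trace(1)   [split at a repeated a] = z^2 - 2
trace(a b a) = trace(a) * trace(b a) - trace(b)   [square of a] = x*z - y
apply: trace(b^2 a b a) = trace(b) * trace(a b a b) - trace(a b a)   [square of b] = y*z^2 - x*z - y
trace(b a^-1 b^2 a) = trace(b^2 a b) * trace(a) - trace(b^2 a b a)   [inverse elimination on a] = x*y^2*z - x^2*y - y*z^2 + y
trace(b a^-1 b^2 a^-1) = trace(b a^-1 b^2) * trace(a) - trace(b a^-1 b^2 a)   [inverse elimination on a] = x^2*y^3 - 2*x*y^2*z - x^2*y + y*z^2 + x*z - y
trace(b a^-2 b a^-1 b) = trace(b a^-1 b^2 a^-1) * trace(a) - trace(b a^-1 b^2)   [inverse elimination on a] = x^3*y^3 - 2*x^2*y^2*z - x^3*y - x*y^3 + x*y*z^2 + x^2*z + y^2*z + x*y - z
use: trace(b a^-1 b a b) = trace(b a b^2) * trace(a) - trace(b a b^2 a)   [inverse elimination on a] = x*y^2*z - x^2*y - y*z^2 + y
trace(b a b a b a) = trace(a b a b) * trace(a b) - trace(b a)   [split at a repeated a] = z^3 - 3*z
apply: trace(b a^-1 b a b a) = trace(b a b a b) * trace(a) - trace(b a b a b a)   [inverse elimination on a] = x*y*z^2 - x^2*z - z^3 - x*y + 3*z
trace(b a^-1 b a b a^-1) = trace(b a^-1 b a b) * trace(a) - trace(b a^-1 b a b a)   [inverse elimination on a] = x^2*y^2*z - x^3*y - 2*x*y*z^2 + x^2*z + z^3 + 2*x*y - 3*z
trace(b a^-2 b a^-1 b a) = trace(b a^-1 b a b a^-1) * trace(a) - trace(b a^-1 b a b)   [inverse elimination on a] = x^3*y^2*z - x^4*y - 2*x^2*y*z^2 + x^3*z - x*y^2*z + x*z^3 + 3*x^2*y + y*z^2 - 3*x*z - y
trace(b a^-1 b a^-2 b a^-1) = trace(b a^-2 b a^-1 b) * trace(a) - trace(b a^-2 b a^-1 b a)   [inverse elimination on a] = x^4*y^3 - 3*x^3*y^2*z - x^2*y^3 + 3*x^2*y*z^2 + 2*x*y^2*z - x*z^3 - 2*x^2*y - y*z^2 + 2*x*z + y

x^4*y^3 - 3*x^3*y^2*z - x^2*y^3 + 3*x^2*y*z^2 + 2*x*y^2*z - x*z^3 - 2*x^2*y - y*z^2 + 2*x*z + y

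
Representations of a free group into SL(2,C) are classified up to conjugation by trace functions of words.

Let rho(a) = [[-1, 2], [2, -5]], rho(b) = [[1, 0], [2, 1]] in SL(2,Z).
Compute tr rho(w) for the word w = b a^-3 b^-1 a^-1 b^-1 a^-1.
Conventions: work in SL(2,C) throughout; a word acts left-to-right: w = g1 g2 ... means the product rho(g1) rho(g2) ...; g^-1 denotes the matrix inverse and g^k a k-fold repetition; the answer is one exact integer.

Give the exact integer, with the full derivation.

-850

rho(b) = [[1, 0], [2, 1]]
... * rho(a^-1) = [[-5, -2], [-2, -1]]  ->  [[-5, -2], [-12, -5]]
... * rho(a^-1) = [[-5, -2], [-2, -1]]  ->  [[29, 12], [70, 29]]
... * rho(a^-1) = [[-5, -2], [-2, -1]]  ->  [[-169, -70], [-408, -169]]
... * rho(b^-1) = [[1, 0], [-2, 1]]  ->  [[-29, -70], [-70, -169]]
... * rho(a^-1) = [[-5, -2], [-2, -1]]  ->  [[285, 128], [688, 309]]
... * rho(b^-1) = [[1, 0], [-2, 1]]  ->  [[29, 128], [70, 309]]
... * rho(a^-1) = [[-5, -2], [-2, -1]]  ->  [[-401, -186], [-968, -449]]
tr = -401 + -449 = -850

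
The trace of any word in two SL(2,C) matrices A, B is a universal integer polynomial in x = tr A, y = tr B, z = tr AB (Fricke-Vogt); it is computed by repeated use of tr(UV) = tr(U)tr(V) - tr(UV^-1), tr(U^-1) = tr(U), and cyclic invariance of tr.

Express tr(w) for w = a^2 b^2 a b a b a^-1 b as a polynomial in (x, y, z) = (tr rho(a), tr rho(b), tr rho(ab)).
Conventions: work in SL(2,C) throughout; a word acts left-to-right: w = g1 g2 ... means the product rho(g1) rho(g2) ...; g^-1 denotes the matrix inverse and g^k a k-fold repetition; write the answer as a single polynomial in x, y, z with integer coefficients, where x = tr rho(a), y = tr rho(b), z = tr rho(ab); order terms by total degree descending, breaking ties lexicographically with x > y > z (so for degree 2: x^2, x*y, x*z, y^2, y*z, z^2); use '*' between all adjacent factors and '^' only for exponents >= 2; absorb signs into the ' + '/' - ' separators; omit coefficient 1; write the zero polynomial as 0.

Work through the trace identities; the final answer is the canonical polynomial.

x^2*y^2*z^3 - 2*x^3*y*z^2 - x*y^3*z^2 - x*y*z^4 + x^4*z + x^2*z^3 + y^2*z^3 + x^3*y + x*y^3 + 4*x*y*z^2 - 4*x^2*z - 2*y^2*z - z^3 - 3*x*y + 3*z

trace(a b a b) = trace(a b) * trace(a b) - trace(1)   [split at repeated a] = z^2 - 2
trace(b a b a b a) = trace(a b) * trace(a b a b) - trace(a^-1 b^-1)   [split at repeated a] = z^3 - 3*z
next, trace(a b a) = trace(a) * trace(b a) - trace(b) = x*z - y
next, trace(b a b a b) = trace(b) * trace(a b a b) - trace(a b a) = y*z^2 - x*z - y
and trace(a b a b a^2 b) = trace(a) * trace(b a b a b a) - trace(b a b a b) = x*z^3 - y*z^2 - 2*x*z + y
trace(b a b) = trace(b) * trace(a b) - trace(a) = y*z - x
trace(a b a b a) = trace(a) * trace(b a b a) - trace(b a b) = x*z^2 - y*z - x
trace(a b a b a^2) = trace(a) * trace(a b a b a) - trace(a b a b) = x^2*z^2 - x*y*z - x^2 - z^2 + 2
and trace(a^2 b^2 a b a b) = trace(b) * trace(a b a b a^2 b) - trace(a b a b a^2) = x*y*z^3 - x^2*z^2 - y^2*z^2 - x*y*z + x^2 + y^2 + z^2 - 2
next, trace(a^2 b a) = trace(a) * trace(b a^2) - trace(b a) = x^2*z - x*y - z
and trace(a b a^3) = trace(a) * trace(a^2 b a) - trace(a^2 b) = x^3*z - x^2*y - 2*x*z + y
and trace(a^2 b^2 a b a) = trace(b) * trace(a b a^3 b) - trace(a b a^3) = x^2*y*z^2 - x^3*z - x*y^2*z - y*z^2 + 2*x*z + y
trace(b a^2 b^2 a b a b) = trace(b) * trace(a^2 b^2 a b a b) - trace(a^2 b^2 a b a) = x*y^2*z^3 - 2*x^2*y*z^2 - y^3*z^2 + x^3*z + x^2*y + y^3 + 2*y*z^2 - 2*x*z - 3*y
trace(a b a b a b a b) = trace(b a) * trace(b a b a b a) - trace(b^-1 a^-1 b^-1 a^-1)   [split at repeated b] = z^4 - 4*z^2 + 2
and trace(b^2 a b a b a b a) = trace(b) * trace(a b a b a b a b) - trace(a b a b a b a) = y*z^4 - x*z^3 - 3*y*z^2 + 2*x*z + y
trace(b a b a b a b) = trace(b) * trace(a b a b a b) - trace(a b a b a) = y*z^3 - x*z^2 - 2*y*z + x
trace(b^2 a b a b a b) = trace(b) * trace(b a b a b a b) - trace(b a b a b a) = y^2*z^3 - x*y*z^2 - 2*y^2*z - z^3 + x*y + 3*z
trace(b a^2 b^2 a b a b a) = trace(a) * trace(b^2 a b a b a b a) - trace(b^2 a b a b a b) = x*y*z^4 - x^2*z^3 - y^2*z^3 - 2*x*y*z^2 + 2*x^2*z + 2*y^2*z + z^3 - 3*z
trace(a^2 b^2 a b a b a^-1 b) = trace(b a^2 b^2 a b a b) * trace(a) - trace(b a^2 b^2 a b a b a) = x^2*y^2*z^3 - 2*x^3*y*z^2 - x*y^3*z^2 - x*y*z^4 + x^4*z + x^2*z^3 + y^2*z^3 + x^3*y + x*y^3 + 4*x*y*z^2 - 4*x^2*z - 2*y^2*z - z^3 - 3*x*y + 3*z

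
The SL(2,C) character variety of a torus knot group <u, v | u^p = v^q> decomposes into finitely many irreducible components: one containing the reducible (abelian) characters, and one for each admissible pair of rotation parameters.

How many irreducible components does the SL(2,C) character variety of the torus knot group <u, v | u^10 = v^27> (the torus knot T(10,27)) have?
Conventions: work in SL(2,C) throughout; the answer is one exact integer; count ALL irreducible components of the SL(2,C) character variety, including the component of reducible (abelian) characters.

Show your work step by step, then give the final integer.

In the torus knot group T(10,27), u^10 = v^27 is central, so an irreducible representation sends it to +I or -I (Schur).
So on each irreducible component the traces are pinned: tr(u) = 2*cos(pi*alpha/10) with 1 <= alpha <= 9, tr(v) = 2*cos(pi*beta/27) with 1 <= beta <= 26.
u^10 = (-1)^alpha I and v^27 = (-1)^beta I must agree, so alpha and beta have equal parity.
Enumerate parity-matched pairs: 5*13 odd-odd plus 4*13 even-even gives 117.
That is 117 components of irreducible characters, and with the reducible (abelian) component the total is 118.

118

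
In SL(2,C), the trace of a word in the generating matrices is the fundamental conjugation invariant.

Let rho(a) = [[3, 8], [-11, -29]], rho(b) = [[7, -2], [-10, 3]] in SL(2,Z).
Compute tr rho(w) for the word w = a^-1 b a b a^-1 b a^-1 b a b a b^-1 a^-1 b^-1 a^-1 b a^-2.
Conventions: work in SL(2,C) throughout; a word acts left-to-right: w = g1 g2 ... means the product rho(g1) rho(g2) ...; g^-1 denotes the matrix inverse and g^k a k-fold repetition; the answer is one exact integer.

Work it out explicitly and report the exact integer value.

-49871384585862044014

rho(a^-1) = [[-29, -8], [11, 3]]
... * rho(b) = [[7, -2], [-10, 3]]  ->  [[-123, 34], [47, -13]]
... * rho(a) = [[3, 8], [-11, -29]]  ->  [[-743, -1970], [284, 753]]
... * rho(b) = [[7, -2], [-10, 3]]  ->  [[14499, -4424], [-5542, 1691]]
... * rho(a^-1) = [[-29, -8], [11, 3]]  ->  [[-469135, -129264], [179319, 49409]]
... * rho(b) = [[7, -2], [-10, 3]]  ->  [[-1991305, 550478], [761143, -210411]]
... * rho(a^-1) = [[-29, -8], [11, 3]]  ->  [[63803103, 17581874], [-24387668, -6720377]]
... * rho(b) = [[7, -2], [-10, 3]]  ->  [[270802981, -74860584], [-103509906, 28614205]]
... * rho(a) = [[3, 8], [-11, -29]]  ->  [[1635875367, 4337380784], [-625285973, -1657891193]]
... * rho(b) = [[7, -2], [-10, 3]]  ->  [[-31922680271, 9740391618], [12201910119, -3723101633]]
... * rho(a) = [[3, 8], [-11, -29]]  ->  [[-202912348611, -537852799090], [77559848320, 205585228309]]
... * rho(b^-1) = [[3, 2], [10, 7]]  ->  [[-5987265036733, -4170794290852], [2288531828050, 1594216294803]]
... * rho(a^-1) = [[-29, -8], [11, 3]]  ->  [[127751948865885, 35385737421308], [-48831043770617, -13525605739991]]
... * rho(b^-1) = [[3, 2], [10, 7]]  ->  [[737113220810735, 503204059680926], [-281749188711761, -192341327721171]]
... * rho(a^-1) = [[-29, -8], [11, 3]]  ->  [[-15841038747021129, -4387293587443102], [6054971867708188, 1676969526530575]]
... * rho(b) = [[7, -2], [-10, 3]]  ->  [[-67014335354716883, 18520196731712952], [25615107808651566, -7079035155824651]]
... * rho(a^-1) = [[-29, -8], [11, 3]]  ->  [[2147137889335632079, 591675273032873920], [-820707513164966575, -226157967936686481]]
... * rho(a^-1) = [[-29, -8], [11, 3]]  ->  [[-55758570787371717171, -15402077295586434872], [21312780234480479384, 5887186201509673157]]
tr = -55758570787371717171 + 5887186201509673157 = -49871384585862044014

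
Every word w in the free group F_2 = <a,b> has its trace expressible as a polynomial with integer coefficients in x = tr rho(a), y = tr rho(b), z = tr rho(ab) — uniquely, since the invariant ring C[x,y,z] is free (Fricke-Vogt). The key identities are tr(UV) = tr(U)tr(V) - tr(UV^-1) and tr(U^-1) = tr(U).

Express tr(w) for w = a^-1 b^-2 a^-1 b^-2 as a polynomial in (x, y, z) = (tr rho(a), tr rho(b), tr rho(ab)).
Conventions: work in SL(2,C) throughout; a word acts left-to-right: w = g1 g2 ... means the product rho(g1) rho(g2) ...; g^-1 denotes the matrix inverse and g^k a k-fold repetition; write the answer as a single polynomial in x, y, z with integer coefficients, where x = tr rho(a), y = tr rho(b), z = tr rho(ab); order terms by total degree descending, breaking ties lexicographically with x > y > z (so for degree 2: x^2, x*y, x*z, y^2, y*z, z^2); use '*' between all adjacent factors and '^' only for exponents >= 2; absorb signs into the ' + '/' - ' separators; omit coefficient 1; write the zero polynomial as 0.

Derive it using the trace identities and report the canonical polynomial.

y^2*z^2 - 2*x*y*z + x^2 - 2

tr(a^-1) = tr(a) = x
tr(a^-1 b) = tr(b) tr(a) - tr(b a)   [inverse elimination on a] = x*y - z
apply: tr(a^-1 b^-1) = tr(a^-1) tr(b) - tr(a^-1 b)   [inverse elimination on b] = z
tr(a^-1 b^-1 a^-1) = tr(a^-1 b^-1) tr(a) - tr(a^-1 b^-1 a)   [inverse elimination on a] = x*z - y
apply: tr(a^-1 b a^-1) = tr(b a^-1) tr(a) - tr(b)   [inverse elimination on a] = x^2*y - x*z - y
use: tr(b^2) = tr(b) tr(b) - tr(1)   [square of b] = y^2 - 2
tr(b^2 a) = tr(b) tr(a b) - tr(a)   [square of b] = y*z - x
use: tr(b a^-1 b) = tr(b^2) tr(a) - tr(b^2 a)   [inverse elimination on a] = x*y^2 - y*z - x
use: tr(b a b a) = tr(b a) tr(b a) - tr(1)   [split at a repeated b] = z^2 - 2
apply: tr(b a^-1 b a) = tr(b a b) tr(a) - tr(b a b a)   [inverse elimination on a] = x*y*z - x^2 - z^2 + 2
tr(a^-1 b a^-1 b) = tr(b a^-1 b) tr(a) - tr(b a^-1 b a)   [inverse elimination on a] = x^2*y^2 - 2*x*y*z + z^2 - 2
use: tr(a^-1 b^-1 a^-1 b) = tr(a^-1 b a^-1) tr(b) - tr(a^-1 b a^-1 b)   [inverse elimination on b] = x*y*z - y^2 - z^2 + 2
use: tr(a^-1 b^-1 a^-1 b^-1) = tr(a^-1 b^-1 a^-1) tr(b) - tr(a^-1 b^-1 a^-1 b)   [inverse elimination on b] = z^2 - 2
use: tr(b^-1 a^-1 b^-2 a^-1) = tr(a^-1 b^-1 a^-1 b^-1) tr(b) - tr(a^-1 b^-1 a^-1)   [inverse elimination on b] = y*z^2 - x*z - y
tr(a^-2) = tr(a^-1) tr(a) - tr(1)   [inverse elimination on a] = x^2 - 2
tr(a^-1 b^-2 a^-1) = tr(b^-1 a^-2) tr(b) - tr(b^-1 a^-2 b)   [inverse elimination on b] = x*y*z - x^2 - y^2 + 2
tr(a^-1 b^-2 a^-1 b^-2) = tr(b^-1 a^-1 b^-2 a^-1) tr(b) - tr(b^-1 a^-1 b^-2 a^-1 b)   [inverse elimination on b] = y^2*z^2 - 2*x*y*z + x^2 - 2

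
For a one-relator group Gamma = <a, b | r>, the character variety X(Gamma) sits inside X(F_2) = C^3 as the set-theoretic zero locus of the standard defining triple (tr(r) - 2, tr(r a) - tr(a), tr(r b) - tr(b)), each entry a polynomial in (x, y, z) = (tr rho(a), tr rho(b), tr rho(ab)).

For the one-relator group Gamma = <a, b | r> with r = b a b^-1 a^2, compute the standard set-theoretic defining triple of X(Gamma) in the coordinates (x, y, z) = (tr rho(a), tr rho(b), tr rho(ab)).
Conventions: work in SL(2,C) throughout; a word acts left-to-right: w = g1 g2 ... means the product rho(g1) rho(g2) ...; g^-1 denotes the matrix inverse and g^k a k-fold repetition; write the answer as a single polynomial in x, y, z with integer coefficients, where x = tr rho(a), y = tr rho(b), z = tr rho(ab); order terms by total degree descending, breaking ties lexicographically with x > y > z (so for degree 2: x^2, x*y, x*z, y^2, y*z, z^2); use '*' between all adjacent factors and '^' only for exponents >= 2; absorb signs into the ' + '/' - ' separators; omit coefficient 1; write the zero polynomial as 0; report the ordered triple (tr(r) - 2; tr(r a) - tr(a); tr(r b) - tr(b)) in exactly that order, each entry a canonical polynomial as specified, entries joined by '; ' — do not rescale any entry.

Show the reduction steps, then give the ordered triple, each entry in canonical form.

tr(a b a) = tr(a)*tr(b a) - tr(b) = x*z - y
so tr(a^2 b a) = tr(a)*tr(a b a) - tr(a b) = x^2*z - x*y - z
so tr(b a b a) = tr(a b)*tr(a b) - tr(1)   [split at repeated a] = z^2 - 2
tr(b a b) = tr(b)*tr(a b) - tr(a) = y*z - x
so tr(a^2 b a b) = tr(a)*tr(b a b a) - tr(b a b) = x*z^2 - y*z - x
reduce: tr(b a b^-1 a^2) = tr(a^2 b a)*tr(b) - tr(a^2 b a b) = x^2*y*z - x*y^2 - x*z^2 + x
tr(a^3 b a) = tr(a)*tr(b a^3) - tr(b a^2) = x^3*z - x^2*y - 2*x*z + y
reduce: tr(a^3 b a b) = tr(a)*tr(a b a b a) - tr(a b a b) = x^2*z^2 - x*y*z - x^2 - z^2 + 2
so tr(b a b^-1 a^3) = tr(a^3 b a)*tr(b) - tr(a^3 b a b) = x^3*y*z - x^2*y^2 - x^2*z^2 - x*y*z + x^2 + y^2 + z^2 - 2
so tr(a^2) = tr(a)*tr(a) - tr(1) = x^2 - 2
tr(a b^2 a) = tr(b)*tr(a^2 b) - tr(a^2) = x*y*z - x^2 - y^2 + 2
reduce: tr(a^2 b^2 a) = tr(a)*tr(a b^2 a) - tr(a b^2) = x^2*y*z - x^3 - x*y^2 - y*z + 3*x
tr(a^2 b^2 a b) = tr(b)*tr(a b a^2 b) - tr(a b a^2) = x*y*z^2 - x^2*z - y^2*z + z
so tr(b a b^-1 a^2 b) = tr(a^2 b^2 a)*tr(b) - tr(a^2 b^2 a b) = x^2*y^2*z - x^3*y - x*y^3 - x*y*z^2 + x^2*z + 3*x*y - z
assemble the triple (tr(r) - 2; tr(r a) - x; tr(r b) - y)

x^2*y*z - x*y^2 - x*z^2 + x - 2; x^3*y*z - x^2*y^2 - x^2*z^2 - x*y*z + x^2 + y^2 + z^2 - x - 2; x^2*y^2*z - x^3*y - x*y^3 - x*y*z^2 + x^2*z + 3*x*y - y - z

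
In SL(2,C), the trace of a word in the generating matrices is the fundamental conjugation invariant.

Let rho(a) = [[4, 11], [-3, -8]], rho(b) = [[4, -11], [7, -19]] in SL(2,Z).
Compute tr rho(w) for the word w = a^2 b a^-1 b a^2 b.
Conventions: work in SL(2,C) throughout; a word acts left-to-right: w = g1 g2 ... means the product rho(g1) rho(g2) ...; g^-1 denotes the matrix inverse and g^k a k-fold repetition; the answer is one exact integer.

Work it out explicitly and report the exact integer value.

-262399988

rho(a) = [[4, 11], [-3, -8]]
... * rho(a) = [[4, 11], [-3, -8]]  ->  [[-17, -44], [12, 31]]
... * rho(b) = [[4, -11], [7, -19]]  ->  [[-376, 1023], [265, -721]]
... * rho(a^-1) = [[-8, -11], [3, 4]]  ->  [[6077, 8228], [-4283, -5799]]
... * rho(b) = [[4, -11], [7, -19]]  ->  [[81904, -223179], [-57725, 157294]]
... * rho(a) = [[4, 11], [-3, -8]]  ->  [[997153, 2686376], [-702782, -1893327]]
... * rho(a) = [[4, 11], [-3, -8]]  ->  [[-4070516, -10522325], [2868853, 7416014]]
... * rho(b) = [[4, -11], [7, -19]]  ->  [[-89938339, 244699851], [63387510, -172461649]]
tr = -89938339 + -172461649 = -262399988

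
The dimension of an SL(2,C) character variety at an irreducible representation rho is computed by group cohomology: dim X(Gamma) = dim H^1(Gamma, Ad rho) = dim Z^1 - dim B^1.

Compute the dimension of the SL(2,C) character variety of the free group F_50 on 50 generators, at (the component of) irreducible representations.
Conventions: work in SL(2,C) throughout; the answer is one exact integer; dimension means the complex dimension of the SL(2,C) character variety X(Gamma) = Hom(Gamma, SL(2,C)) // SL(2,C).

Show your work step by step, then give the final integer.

The free group F_50: 50 generators, no relators.
Z^1(Gamma, Ad rho) = (sl_2)^50: a cocycle is a free choice of one sl_2 vector per generator, so dim Z^1 = 3*50 = 150.
At an irreducible rho the centralizer of the image in sl_2 is 0, so the coboundary map sl_2 -> Z^1 is injective: dim B^1 = 3.
dim H^1 = 150 - 3 = 147, which is dim X.

147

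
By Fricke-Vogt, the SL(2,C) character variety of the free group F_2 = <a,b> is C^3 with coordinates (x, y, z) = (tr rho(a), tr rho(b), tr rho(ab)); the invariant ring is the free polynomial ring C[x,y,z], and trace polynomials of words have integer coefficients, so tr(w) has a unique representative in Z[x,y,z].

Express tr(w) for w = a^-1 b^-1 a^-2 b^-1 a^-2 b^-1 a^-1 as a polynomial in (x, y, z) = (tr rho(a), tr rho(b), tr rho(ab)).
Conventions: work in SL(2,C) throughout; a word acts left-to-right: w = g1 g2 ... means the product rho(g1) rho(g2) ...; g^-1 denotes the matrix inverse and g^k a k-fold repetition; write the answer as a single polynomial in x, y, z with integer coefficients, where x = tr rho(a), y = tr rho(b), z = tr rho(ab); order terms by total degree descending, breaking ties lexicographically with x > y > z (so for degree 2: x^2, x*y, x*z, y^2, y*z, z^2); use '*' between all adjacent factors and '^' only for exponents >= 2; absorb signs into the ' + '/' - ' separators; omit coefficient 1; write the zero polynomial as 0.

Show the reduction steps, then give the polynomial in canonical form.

tr(a^-1) = tr(a) = x
tr(a^-2) = tr(a^-1) * tr(a) - tr(1) = x^2 - 2
tr(a^-3) = tr(a^-2) * tr(a) - tr(a^-1) = x^3 - 3*x
tr(a^-4) = tr(a^-3) * tr(a) - tr(a^-2) = x^4 - 4*x^2 + 2
tr(a^-1 b) = tr(b) * tr(a) - tr(b a) = x*y - z
tr(a^-1 b a^-1) = tr(a^-1 b) * tr(a) - tr(a^-1 b a) = x^2*y - x*z - y
tr(b a^-3) = tr(a^-1 b a^-1) * tr(a) - tr(a^-1 b) = x^3*y - x^2*z - 2*x*y + z
so tr(a^-4 b) = tr(b a^-3) * tr(a) - tr(b a^-2) = x^4*y - x^3*z - 3*x^2*y + 2*x*z + y
tr(a^-1 b^-1 a^-3) = tr(a^-4) * tr(b) - tr(a^-4 b) = x^3*z - x^2*y - 2*x*z + y
reduce: tr(b^2) = tr(b) * tr(b) - tr(1) = y^2 - 2
tr(b^2 a) = tr(b) * tr(a b) - tr(a) = y*z - x
tr(b a^-1 b) = tr(b^2) * tr(a) - tr(b^2 a) = x*y^2 - y*z - x
so tr(b a b a) = tr(b a) * tr(b a) - tr(1)   [split at repeated b] = z^2 - 2
so tr(b a^-1 b a) = tr(b a b) * tr(a) - tr(b a b a) = x*y*z - x^2 - z^2 + 2
so tr(b a^-1 b a^-1) = tr(b a^-1 b) * tr(a) - tr(b a^-1 b a) = x^2*y^2 - 2*x*y*z + z^2 - 2
so tr(a^-2 b a^-1 b) = tr(b a^-1 b a^-1) * tr(a) - tr(b a^-1 b) = x^3*y^2 - 2*x^2*y*z - x*y^2 + x*z^2 + y*z - x
reduce: tr(a^-3 b a^-1 b) = tr(a^-2 b a^-1 b) * tr(a) - tr(a^-2 b a^-1 b a) = x^4*y^2 - 2*x^3*y*z - 2*x^2*y^2 + x^2*z^2 + 3*x*y*z - x^2 - z^2 + 2
tr(a^-1 b^-1 a^-3 b) = tr(a^-3 b a^-1) * tr(b) - tr(a^-3 b a^-1 b) = x^3*y*z - x^2*y^2 - x^2*z^2 - x*y*z + x^2 + y^2 + z^2 - 2
so tr(a^-1 b^-1 a^-3 b^-1) = tr(a^-1 b^-1 a^-3) * tr(b) - tr(a^-1 b^-1 a^-3 b) = x^2*z^2 - x*y*z - x^2 - z^2 + 2
tr(a^-2 b^-1) = tr(a^-1 b^-1) * tr(a) - tr(a^-1 b^-1 a) = x*z - y
tr(a^-1 b^-2 a^-1) = tr(a^-2 b^-1) * tr(b) - tr(a^-2) = x*y*z - x^2 - y^2 + 2
so tr(b^-1 a^-3 b^-1) = tr(a^-1 b^-2 a^-1) * tr(a) - tr(a^-1 b^-2) = x^2*y*z - x^3 - x*y^2 - y*z + 3*x
tr(a^-3 b^-1 a^-2 b^-1) = tr(a^-1 b^-1 a^-3 b^-1) * tr(a) - tr(a^-1 b^-1 a^-3 b^-1 a) = x^3*z^2 - 2*x^2*y*z + x*y^2 - x*z^2 + y*z - x
reduce: tr(a^-1 b a^-1 b^-1) = tr(a^-1 b a^-1) * tr(b) - tr(a^-1 b a^-1 b) = x*y*z - y^2 - z^2 + 2
tr(b^-1 a^-2 b a^-1) = tr(a^-1 b a^-1 b^-1) * tr(a) - tr(a^-1 b a^-1 b^-1 a) = x^2*y*z - x*y^2 - x*z^2 + x
tr(a^-2 b^-1 a^-2 b) = tr(b^-1 a^-2 b a^-1) * tr(a) - tr(b^-1 a^-2 b) = x^3*y*z - x^2*y^2 - x^2*z^2 + 2
tr(a^-2 b^-1 a^-2 b^-1) = tr(a^-2 b^-1 a^-2) * tr(b) - tr(a^-2 b^-1 a^-2 b) = x^2*z^2 - 2*x*y*z + y^2 - 2
tr(a^-2 b^-1 a^-2 b^-1 a^-2) = tr(a^-3 b^-1 a^-2 b^-1) * tr(a) - tr(a^-3 b^-1 a^-2 b^-1 a) = x^4*z^2 - 2*x^3*y*z + x^2*y^2 - 2*x^2*z^2 + 3*x*y*z - x^2 - y^2 + 2
tr(b^-1 a^-2 b a^-3) = tr(a^-2 b^-1 a^-2 b) * tr(a) - tr(a^-2 b^-1 a^-2 b a) = x^4*y*z - x^3*y^2 - x^3*z^2 - x^2*y*z + x*y^2 + x*z^2 + x
so tr(a^-2 b^-1 a^-2 b a^-2) = tr(b^-1 a^-2 b a^-3) * tr(a) - tr(b^-1 a^-2 b a^-2) = x^5*y*z - x^4*y^2 - x^4*z^2 - 2*x^3*y*z + 2*x^2*y^2 + 2*x^2*z^2 + x^2 - 2
so tr(b a^2 b a) = tr(a) * tr(b a b a) - tr(b a b) = x*z^2 - y*z - x
tr(a b a^-1 b a) = tr(b a^2 b) * tr(a) - tr(b a^2 b a) = x^2*y*z - x^3 - x*y^2 - x*z^2 + y*z + 3*x
tr(b a b a b) = tr(b) * tr(a b a b) - tr(a b a) = y*z^2 - x*z - y
tr(b a b a b a) = tr(b a) * tr(b a b a) - tr(b^-1 a^-1)   [split at repeated b] = z^3 - 3*z
so tr(a b a^-1 b a b) = tr(b a b a b) * tr(a) - tr(b a b a b a) = x*y*z^2 - x^2*z - z^3 - x*y + 3*z
tr(a^-1 b a b^-1 a b) = tr(a b a^-1 b a) * tr(b) - tr(a b a^-1 b a b) = x^2*y^2*z - x^3*y - x*y^3 - 2*x*y*z^2 + x^2*z + y^2*z + z^3 + 4*x*y - 3*z
tr(b a b^-1 a b) = tr(a b^2 a) * tr(b) - tr(a b^2 a b) = x*y^2*z - x^2*y - y^3 - y*z^2 + x*z + 3*y
tr(b a^-2 b a b^-1 a) = tr(a^-1 b a b^-1 a b) * tr(a) - tr(a^-1 b a b^-1 a b a) = x^3*y^2*z - x^4*y - x^2*y^3 - 2*x^2*y*z^2 + x^3*z + x*z^3 + 5*x^2*y + y^3 + y*z^2 - 4*x*z - 3*y
tr(b^-1 a^-1 b a^-2 b a) = tr(b a^-2 b a b^-1) * tr(a) - tr(b a^-2 b a b^-1 a) = -x^3*y^2*z + x^4*y + x^2*y^3 + 2*x^2*y*z^2 - x^3*z - x*z^3 - 4*x^2*y - y^3 - y*z^2 + 3*x*z + 3*y
reduce: tr(b^-1 a^-1 b a^-2 b a^-1) = tr(b^-1 a^-1 b a^-2 b) * tr(a) - tr(b^-1 a^-1 b a^-2 b a) = x^3*y^2*z - x^2*y^3 - 2*x^2*y*z^2 + x*z^3 + 2*x^2*y + y^3 + y*z^2 - 2*x*z - 3*y
so tr(b a^-2 b a^-2 b^-1 a^-1) = tr(b^-1 a^-1 b a^-2 b a^-1) * tr(a) - tr(b^-1 a^-1 b a^-2 b) = x^4*y^2*z - x^3*y^3 - 2*x^3*y*z^2 + x^2*z^3 + x^3*y + x*y^3 + x*y*z^2 - x^2*z - x*y - z
reduce: tr(a^-2 b^-1 a^-2 b a^-2 b) = tr(b a^-2 b a^-2 b^-1 a^-1) * tr(a) - tr(b a^-2 b a^-2 b^-1) = x^5*y^2*z - x^4*y^3 - 2*x^4*y*z^2 + x^3*z^3 + x^2*y^3 + x^2*y*z^2 + 2*x^2*y - 3*x*z - y
tr(a^-2 b^-1 a^-2 b^-1 a^-2 b) = tr(a^-2 b^-1 a^-2 b a^-2) * tr(b) - tr(a^-2 b^-1 a^-2 b a^-2 b) = x^4*y*z^2 - 2*x^3*y^2*z - x^3*z^3 + x^2*y^3 + x^2*y*z^2 - x^2*y + 3*x*z - y
so tr(a^-1 b^-1 a^-2 b^-1 a^-2 b^-1 a^-1) = tr(a^-2 b^-1 a^-2 b^-1 a^-2) * tr(b) - tr(a^-2 b^-1 a^-2 b^-1 a^-2 b) = x^3*z^3 - 3*x^2*y*z^2 + 3*x*y^2*z - y^3 - 3*x*z + 3*y

x^3*z^3 - 3*x^2*y*z^2 + 3*x*y^2*z - y^3 - 3*x*z + 3*y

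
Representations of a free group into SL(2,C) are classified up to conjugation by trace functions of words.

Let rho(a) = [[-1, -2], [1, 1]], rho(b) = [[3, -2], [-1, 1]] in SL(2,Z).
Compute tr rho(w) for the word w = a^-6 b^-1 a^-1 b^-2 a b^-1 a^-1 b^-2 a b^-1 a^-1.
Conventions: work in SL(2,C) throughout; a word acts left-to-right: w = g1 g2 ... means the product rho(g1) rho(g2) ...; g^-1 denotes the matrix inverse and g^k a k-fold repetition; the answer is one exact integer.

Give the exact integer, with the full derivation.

190

rho(a^-1) = [[1, 2], [-1, -1]]
... * rho(a^-1) = [[1, 2], [-1, -1]]  ->  [[-1, 0], [0, -1]]
... * rho(a^-1) = [[1, 2], [-1, -1]]  ->  [[-1, -2], [1, 1]]
... * rho(a^-1) = [[1, 2], [-1, -1]]  ->  [[1, 0], [0, 1]]
... * rho(a^-1) = [[1, 2], [-1, -1]]  ->  [[1, 2], [-1, -1]]
... * rho(a^-1) = [[1, 2], [-1, -1]]  ->  [[-1, 0], [0, -1]]
... * rho(b^-1) = [[1, 2], [1, 3]]  ->  [[-1, -2], [-1, -3]]
... * rho(a^-1) = [[1, 2], [-1, -1]]  ->  [[1, 0], [2, 1]]
... * rho(b^-1) = [[1, 2], [1, 3]]  ->  [[1, 2], [3, 7]]
... * rho(b^-1) = [[1, 2], [1, 3]]  ->  [[3, 8], [10, 27]]
... * rho(a) = [[-1, -2], [1, 1]]  ->  [[5, 2], [17, 7]]
... * rho(b^-1) = [[1, 2], [1, 3]]  ->  [[7, 16], [24, 55]]
... * rho(a^-1) = [[1, 2], [-1, -1]]  ->  [[-9, -2], [-31, -7]]
... * rho(b^-1) = [[1, 2], [1, 3]]  ->  [[-11, -24], [-38, -83]]
... * rho(b^-1) = [[1, 2], [1, 3]]  ->  [[-35, -94], [-121, -325]]
... * rho(a) = [[-1, -2], [1, 1]]  ->  [[-59, -24], [-204, -83]]
... * rho(b^-1) = [[1, 2], [1, 3]]  ->  [[-83, -190], [-287, -657]]
... * rho(a^-1) = [[1, 2], [-1, -1]]  ->  [[107, 24], [370, 83]]
tr = 107 + 83 = 190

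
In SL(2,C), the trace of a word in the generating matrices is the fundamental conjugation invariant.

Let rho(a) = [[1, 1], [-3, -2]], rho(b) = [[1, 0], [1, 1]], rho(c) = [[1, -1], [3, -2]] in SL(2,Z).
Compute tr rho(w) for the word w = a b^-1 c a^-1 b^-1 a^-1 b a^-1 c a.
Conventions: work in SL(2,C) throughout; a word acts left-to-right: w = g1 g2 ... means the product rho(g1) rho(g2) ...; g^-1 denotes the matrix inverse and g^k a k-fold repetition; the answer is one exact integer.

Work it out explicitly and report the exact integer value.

-16

rho(a) = [[1, 1], [-3, -2]]
... * rho(b^-1) = [[1, 0], [-1, 1]]  ->  [[0, 1], [-1, -2]]
... * rho(c) = [[1, -1], [3, -2]]  ->  [[3, -2], [-7, 5]]
... * rho(a^-1) = [[-2, -1], [3, 1]]  ->  [[-12, -5], [29, 12]]
... * rho(b^-1) = [[1, 0], [-1, 1]]  ->  [[-7, -5], [17, 12]]
... * rho(a^-1) = [[-2, -1], [3, 1]]  ->  [[-1, 2], [2, -5]]
... * rho(b) = [[1, 0], [1, 1]]  ->  [[1, 2], [-3, -5]]
... * rho(a^-1) = [[-2, -1], [3, 1]]  ->  [[4, 1], [-9, -2]]
... * rho(c) = [[1, -1], [3, -2]]  ->  [[7, -6], [-15, 13]]
... * rho(a) = [[1, 1], [-3, -2]]  ->  [[25, 19], [-54, -41]]
tr = 25 + -41 = -16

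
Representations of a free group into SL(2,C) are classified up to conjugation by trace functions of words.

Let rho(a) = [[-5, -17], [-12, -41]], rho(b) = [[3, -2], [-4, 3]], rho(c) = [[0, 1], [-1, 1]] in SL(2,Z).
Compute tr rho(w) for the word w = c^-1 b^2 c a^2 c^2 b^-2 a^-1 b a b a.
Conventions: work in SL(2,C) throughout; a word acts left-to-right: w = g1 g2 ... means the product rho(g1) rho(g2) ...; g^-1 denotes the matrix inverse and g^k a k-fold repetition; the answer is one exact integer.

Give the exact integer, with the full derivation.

rho(c^-1) = [[1, -1], [1, 0]]
... * rho(b) = [[3, -2], [-4, 3]]  ->  [[7, -5], [3, -2]]
... * rho(b) = [[3, -2], [-4, 3]]  ->  [[41, -29], [17, -12]]
... * rho(c) = [[0, 1], [-1, 1]]  ->  [[29, 12], [12, 5]]
... * rho(a) = [[-5, -17], [-12, -41]]  ->  [[-289, -985], [-120, -409]]
... * rho(a) = [[-5, -17], [-12, -41]]  ->  [[13265, 45298], [5508, 18809]]
... * rho(c) = [[0, 1], [-1, 1]]  ->  [[-45298, 58563], [-18809, 24317]]
... * rho(c) = [[0, 1], [-1, 1]]  ->  [[-58563, 13265], [-24317, 5508]]
... * rho(b^-1) = [[3, 2], [4, 3]]  ->  [[-122629, -77331], [-50919, -32110]]
... * rho(b^-1) = [[3, 2], [4, 3]]  ->  [[-677211, -477251], [-281197, -198168]]
... * rho(a^-1) = [[-41, 17], [12, -5]]  ->  [[22038639, -9126332], [9151061, -3789509]]
... * rho(b) = [[3, -2], [-4, 3]]  ->  [[102621245, -71456274], [42611219, -29670649]]
... * rho(a) = [[-5, -17], [-12, -41]]  ->  [[344369063, 1185146069], [142991693, 492105886]]
... * rho(b) = [[3, -2], [-4, 3]]  ->  [[-3707477087, 2866700081], [-1539448465, 1190334272]]
... * rho(a) = [[-5, -17], [-12, -41]]  ->  [[-15863015537, -54507592842], [-6586768939, -22633081247]]
tr = -15863015537 + -22633081247 = -38496096784

-38496096784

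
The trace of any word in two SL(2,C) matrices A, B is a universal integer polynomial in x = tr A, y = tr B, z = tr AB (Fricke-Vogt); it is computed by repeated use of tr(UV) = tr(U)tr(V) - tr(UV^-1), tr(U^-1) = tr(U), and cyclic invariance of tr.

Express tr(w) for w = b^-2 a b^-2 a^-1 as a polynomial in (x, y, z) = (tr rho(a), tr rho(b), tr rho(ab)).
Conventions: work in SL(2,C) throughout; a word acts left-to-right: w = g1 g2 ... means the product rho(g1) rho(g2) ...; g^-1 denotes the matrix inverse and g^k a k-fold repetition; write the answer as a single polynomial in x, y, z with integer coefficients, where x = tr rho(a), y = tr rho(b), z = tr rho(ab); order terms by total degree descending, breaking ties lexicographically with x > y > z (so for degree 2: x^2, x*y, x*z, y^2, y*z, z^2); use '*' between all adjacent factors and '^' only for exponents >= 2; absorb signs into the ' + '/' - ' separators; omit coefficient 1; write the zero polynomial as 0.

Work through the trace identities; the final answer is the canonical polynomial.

x*y^3*z - x^2*y^2 - y^2*z^2 + 2

apply: tr(b^-1) = tr(b) = y
tr(b a b) = tr(b) * tr(a b) - tr(a)   [square of b] = y*z - x
apply: tr(b a b a) = tr(b a) * tr(b a) - tr(1)   [split at a repeated b] = z^2 - 2
tr(a b a^-1 b) = tr(b a b) * tr(a) - tr(b a b a)   [inverse elimination on a] = x*y*z - x^2 - z^2 + 2
tr(a^-1 b^-1 a b) = tr(a b a^-1) * tr(b) - tr(a b a^-1 b)   [inverse elimination on b] = -x*y*z + x^2 + y^2 + z^2 - 2
use: tr(a^-1 b^-1 a b^-1) = tr(a^-1 b^-1 a) * tr(b) - tr(a^-1 b^-1 a b)   [inverse elimination on b] = x*y*z - x^2 - z^2 + 2
tr(a b^-2 a^-1 b^-1) = tr(a^-1 b^-1 a b^-1) * tr(b) - tr(a^-1 b^-1 a)   [inverse elimination on b] = x*y^2*z - x^2*y - y*z^2 + y
tr(b^-2) = tr(b^-1) * tr(b) - tr(1)   [inverse elimination on b] = y^2 - 2
tr(b^-2 a b^-2 a^-1) = tr(a b^-2 a^-1 b^-1) * tr(b) - tr(a b^-2 a^-1)   [inverse elimination on b] = x*y^3*z - x^2*y^2 - y^2*z^2 + 2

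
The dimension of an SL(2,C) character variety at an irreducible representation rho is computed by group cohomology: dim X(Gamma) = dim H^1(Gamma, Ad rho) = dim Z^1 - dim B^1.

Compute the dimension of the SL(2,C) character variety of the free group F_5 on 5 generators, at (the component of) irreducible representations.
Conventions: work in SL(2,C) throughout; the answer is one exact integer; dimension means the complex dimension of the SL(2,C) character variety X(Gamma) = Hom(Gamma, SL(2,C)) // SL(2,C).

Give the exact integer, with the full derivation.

12

Here Gamma is free of rank 5 — no relator constrains a cocycle.
A cocycle picks one sl_2 vector per generator freely, giving dim Z^1 = 3*5 = 15.
At an irreducible rho the centralizer of the image in sl_2 is 0, so the coboundary map sl_2 -> Z^1 is injective: dim B^1 = 3.
dim H^1 = 15 - 3 = 12, which is dim X.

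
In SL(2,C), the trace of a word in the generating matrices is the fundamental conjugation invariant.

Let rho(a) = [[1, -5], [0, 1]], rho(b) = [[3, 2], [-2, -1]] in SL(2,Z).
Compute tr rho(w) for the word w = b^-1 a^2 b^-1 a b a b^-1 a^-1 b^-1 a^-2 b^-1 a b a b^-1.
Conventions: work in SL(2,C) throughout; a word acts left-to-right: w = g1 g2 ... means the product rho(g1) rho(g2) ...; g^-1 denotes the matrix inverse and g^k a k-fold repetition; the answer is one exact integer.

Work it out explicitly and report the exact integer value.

-100816318

rho(b^-1) = [[-1, -2], [2, 3]]
... * rho(a) = [[1, -5], [0, 1]]  ->  [[-1, 3], [2, -7]]
... * rho(a) = [[1, -5], [0, 1]]  ->  [[-1, 8], [2, -17]]
... * rho(b^-1) = [[-1, -2], [2, 3]]  ->  [[17, 26], [-36, -55]]
... * rho(a) = [[1, -5], [0, 1]]  ->  [[17, -59], [-36, 125]]
... * rho(b) = [[3, 2], [-2, -1]]  ->  [[169, 93], [-358, -197]]
... * rho(a) = [[1, -5], [0, 1]]  ->  [[169, -752], [-358, 1593]]
... * rho(b^-1) = [[-1, -2], [2, 3]]  ->  [[-1673, -2594], [3544, 5495]]
... * rho(a^-1) = [[1, 5], [0, 1]]  ->  [[-1673, -10959], [3544, 23215]]
... * rho(b^-1) = [[-1, -2], [2, 3]]  ->  [[-20245, -29531], [42886, 62557]]
... * rho(a^-1) = [[1, 5], [0, 1]]  ->  [[-20245, -130756], [42886, 276987]]
... * rho(a^-1) = [[1, 5], [0, 1]]  ->  [[-20245, -231981], [42886, 491417]]
... * rho(b^-1) = [[-1, -2], [2, 3]]  ->  [[-443717, -655453], [939948, 1388479]]
... * rho(a) = [[1, -5], [0, 1]]  ->  [[-443717, 1563132], [939948, -3311261]]
... * rho(b) = [[3, 2], [-2, -1]]  ->  [[-4457415, -2450566], [9442366, 5191157]]
... * rho(a) = [[1, -5], [0, 1]]  ->  [[-4457415, 19836509], [9442366, -42020673]]
... * rho(b^-1) = [[-1, -2], [2, 3]]  ->  [[44130433, 68424357], [-93483712, -144946751]]
tr = 44130433 + -144946751 = -100816318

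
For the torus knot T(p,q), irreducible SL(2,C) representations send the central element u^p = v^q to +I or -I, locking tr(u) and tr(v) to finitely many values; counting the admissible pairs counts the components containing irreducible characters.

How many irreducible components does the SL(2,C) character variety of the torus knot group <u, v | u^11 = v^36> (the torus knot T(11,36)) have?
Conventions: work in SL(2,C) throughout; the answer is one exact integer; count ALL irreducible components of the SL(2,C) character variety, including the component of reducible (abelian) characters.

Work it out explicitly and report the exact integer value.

In the torus knot group T(11,36), u^11 = v^36 is central, so an irreducible representation sends it to +I or -I (Schur).
On an irreducible component, tr(u) is locked at 2*cos(pi*alpha/11) for some alpha in 1..10, and tr(v) at 2*cos(pi*beta/36) for some beta in 1..35.
The two central values (-1)^alpha I and (-1)^beta I must be the same matrix, so alpha and beta share a parity.
Enumerate parity-matched pairs: 5*18 odd-odd plus 5*17 even-even gives 175.
Total: 175 irreducible-character components + 1 reducible (abelian) component = 176.

176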